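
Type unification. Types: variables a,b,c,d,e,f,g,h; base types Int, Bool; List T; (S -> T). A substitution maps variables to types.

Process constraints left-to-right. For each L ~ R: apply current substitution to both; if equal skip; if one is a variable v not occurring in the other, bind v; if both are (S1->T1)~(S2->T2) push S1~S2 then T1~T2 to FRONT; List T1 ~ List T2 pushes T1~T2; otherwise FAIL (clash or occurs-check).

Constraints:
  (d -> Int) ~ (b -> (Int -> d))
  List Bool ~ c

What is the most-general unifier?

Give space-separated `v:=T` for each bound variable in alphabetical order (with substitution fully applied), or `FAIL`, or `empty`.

step 1: unify (d -> Int) ~ (b -> (Int -> d))  [subst: {-} | 1 pending]
  -> decompose arrow: push d~b, Int~(Int -> d)
step 2: unify d ~ b  [subst: {-} | 2 pending]
  bind d := b
step 3: unify Int ~ (Int -> b)  [subst: {d:=b} | 1 pending]
  clash: Int vs (Int -> b)

Answer: FAIL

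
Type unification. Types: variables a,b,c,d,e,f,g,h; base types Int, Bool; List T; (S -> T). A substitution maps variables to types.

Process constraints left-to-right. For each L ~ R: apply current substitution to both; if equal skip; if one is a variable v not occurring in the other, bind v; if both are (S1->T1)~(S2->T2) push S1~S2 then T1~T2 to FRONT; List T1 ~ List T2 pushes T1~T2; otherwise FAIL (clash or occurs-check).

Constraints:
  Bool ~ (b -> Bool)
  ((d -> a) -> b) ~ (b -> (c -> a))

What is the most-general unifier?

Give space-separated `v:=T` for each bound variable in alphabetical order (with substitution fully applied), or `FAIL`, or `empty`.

Answer: FAIL

Derivation:
step 1: unify Bool ~ (b -> Bool)  [subst: {-} | 1 pending]
  clash: Bool vs (b -> Bool)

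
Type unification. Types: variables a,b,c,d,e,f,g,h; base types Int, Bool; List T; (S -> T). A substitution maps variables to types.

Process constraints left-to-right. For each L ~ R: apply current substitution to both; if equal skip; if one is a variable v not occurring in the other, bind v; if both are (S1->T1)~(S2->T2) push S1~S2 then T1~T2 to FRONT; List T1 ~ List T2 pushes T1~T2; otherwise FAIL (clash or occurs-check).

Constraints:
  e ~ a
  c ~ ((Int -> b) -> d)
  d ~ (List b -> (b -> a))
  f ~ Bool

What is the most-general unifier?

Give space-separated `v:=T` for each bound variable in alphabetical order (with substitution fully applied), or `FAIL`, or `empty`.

Answer: c:=((Int -> b) -> (List b -> (b -> a))) d:=(List b -> (b -> a)) e:=a f:=Bool

Derivation:
step 1: unify e ~ a  [subst: {-} | 3 pending]
  bind e := a
step 2: unify c ~ ((Int -> b) -> d)  [subst: {e:=a} | 2 pending]
  bind c := ((Int -> b) -> d)
step 3: unify d ~ (List b -> (b -> a))  [subst: {e:=a, c:=((Int -> b) -> d)} | 1 pending]
  bind d := (List b -> (b -> a))
step 4: unify f ~ Bool  [subst: {e:=a, c:=((Int -> b) -> d), d:=(List b -> (b -> a))} | 0 pending]
  bind f := Bool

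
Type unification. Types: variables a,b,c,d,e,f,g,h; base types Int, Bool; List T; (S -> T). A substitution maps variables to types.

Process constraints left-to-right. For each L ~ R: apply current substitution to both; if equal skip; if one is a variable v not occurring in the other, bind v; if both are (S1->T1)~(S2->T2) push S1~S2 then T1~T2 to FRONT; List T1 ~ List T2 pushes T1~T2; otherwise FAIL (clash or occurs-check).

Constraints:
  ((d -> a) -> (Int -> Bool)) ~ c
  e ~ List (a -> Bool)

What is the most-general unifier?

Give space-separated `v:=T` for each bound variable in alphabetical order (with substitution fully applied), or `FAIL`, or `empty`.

step 1: unify ((d -> a) -> (Int -> Bool)) ~ c  [subst: {-} | 1 pending]
  bind c := ((d -> a) -> (Int -> Bool))
step 2: unify e ~ List (a -> Bool)  [subst: {c:=((d -> a) -> (Int -> Bool))} | 0 pending]
  bind e := List (a -> Bool)

Answer: c:=((d -> a) -> (Int -> Bool)) e:=List (a -> Bool)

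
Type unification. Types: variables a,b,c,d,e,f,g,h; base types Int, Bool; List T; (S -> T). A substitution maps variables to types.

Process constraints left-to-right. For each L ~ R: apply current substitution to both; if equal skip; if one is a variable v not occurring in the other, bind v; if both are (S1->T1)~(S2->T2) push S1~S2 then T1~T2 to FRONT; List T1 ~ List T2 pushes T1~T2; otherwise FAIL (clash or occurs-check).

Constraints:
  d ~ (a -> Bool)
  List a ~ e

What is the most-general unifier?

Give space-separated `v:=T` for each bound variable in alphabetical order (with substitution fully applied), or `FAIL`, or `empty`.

step 1: unify d ~ (a -> Bool)  [subst: {-} | 1 pending]
  bind d := (a -> Bool)
step 2: unify List a ~ e  [subst: {d:=(a -> Bool)} | 0 pending]
  bind e := List a

Answer: d:=(a -> Bool) e:=List a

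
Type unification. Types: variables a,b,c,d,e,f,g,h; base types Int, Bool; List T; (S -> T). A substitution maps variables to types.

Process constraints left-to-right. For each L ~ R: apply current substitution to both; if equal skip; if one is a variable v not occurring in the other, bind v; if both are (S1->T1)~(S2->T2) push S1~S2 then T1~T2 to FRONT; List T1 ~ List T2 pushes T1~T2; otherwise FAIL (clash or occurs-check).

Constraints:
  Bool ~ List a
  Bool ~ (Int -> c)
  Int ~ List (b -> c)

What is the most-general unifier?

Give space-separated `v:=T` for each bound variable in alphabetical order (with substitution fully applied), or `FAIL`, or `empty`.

step 1: unify Bool ~ List a  [subst: {-} | 2 pending]
  clash: Bool vs List a

Answer: FAIL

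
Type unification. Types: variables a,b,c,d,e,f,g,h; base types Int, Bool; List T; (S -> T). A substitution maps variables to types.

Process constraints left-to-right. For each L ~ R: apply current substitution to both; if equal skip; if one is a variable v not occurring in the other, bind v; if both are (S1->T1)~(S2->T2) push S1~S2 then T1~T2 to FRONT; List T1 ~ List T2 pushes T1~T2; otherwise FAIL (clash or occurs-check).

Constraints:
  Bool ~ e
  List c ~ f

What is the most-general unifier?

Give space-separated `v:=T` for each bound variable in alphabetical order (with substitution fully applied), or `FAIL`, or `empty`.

step 1: unify Bool ~ e  [subst: {-} | 1 pending]
  bind e := Bool
step 2: unify List c ~ f  [subst: {e:=Bool} | 0 pending]
  bind f := List c

Answer: e:=Bool f:=List c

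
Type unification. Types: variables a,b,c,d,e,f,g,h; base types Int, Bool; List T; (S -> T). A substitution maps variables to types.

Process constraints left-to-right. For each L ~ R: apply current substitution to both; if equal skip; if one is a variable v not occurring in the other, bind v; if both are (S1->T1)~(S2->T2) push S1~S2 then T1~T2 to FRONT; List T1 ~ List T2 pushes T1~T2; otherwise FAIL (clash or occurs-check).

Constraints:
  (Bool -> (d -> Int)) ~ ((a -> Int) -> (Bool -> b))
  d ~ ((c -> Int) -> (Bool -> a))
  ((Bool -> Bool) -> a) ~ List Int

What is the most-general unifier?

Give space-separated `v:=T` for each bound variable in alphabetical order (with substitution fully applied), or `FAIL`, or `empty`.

Answer: FAIL

Derivation:
step 1: unify (Bool -> (d -> Int)) ~ ((a -> Int) -> (Bool -> b))  [subst: {-} | 2 pending]
  -> decompose arrow: push Bool~(a -> Int), (d -> Int)~(Bool -> b)
step 2: unify Bool ~ (a -> Int)  [subst: {-} | 3 pending]
  clash: Bool vs (a -> Int)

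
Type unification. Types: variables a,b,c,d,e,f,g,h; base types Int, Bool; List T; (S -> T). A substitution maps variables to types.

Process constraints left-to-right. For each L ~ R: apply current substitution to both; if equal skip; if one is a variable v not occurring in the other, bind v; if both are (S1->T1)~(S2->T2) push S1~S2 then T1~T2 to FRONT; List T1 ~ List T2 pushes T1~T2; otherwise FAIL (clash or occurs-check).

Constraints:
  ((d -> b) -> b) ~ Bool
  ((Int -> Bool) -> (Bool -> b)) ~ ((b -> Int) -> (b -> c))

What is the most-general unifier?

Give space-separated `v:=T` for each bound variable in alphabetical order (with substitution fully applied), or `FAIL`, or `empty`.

step 1: unify ((d -> b) -> b) ~ Bool  [subst: {-} | 1 pending]
  clash: ((d -> b) -> b) vs Bool

Answer: FAIL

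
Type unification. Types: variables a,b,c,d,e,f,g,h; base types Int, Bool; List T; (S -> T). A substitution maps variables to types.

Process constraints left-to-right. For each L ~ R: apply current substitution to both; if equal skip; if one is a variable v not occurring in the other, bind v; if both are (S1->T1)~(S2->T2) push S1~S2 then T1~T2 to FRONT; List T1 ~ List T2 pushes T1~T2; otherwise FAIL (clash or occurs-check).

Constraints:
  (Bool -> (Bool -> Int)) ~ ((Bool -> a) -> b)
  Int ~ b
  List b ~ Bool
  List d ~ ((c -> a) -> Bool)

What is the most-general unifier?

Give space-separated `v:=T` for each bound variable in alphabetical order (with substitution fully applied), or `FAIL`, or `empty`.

Answer: FAIL

Derivation:
step 1: unify (Bool -> (Bool -> Int)) ~ ((Bool -> a) -> b)  [subst: {-} | 3 pending]
  -> decompose arrow: push Bool~(Bool -> a), (Bool -> Int)~b
step 2: unify Bool ~ (Bool -> a)  [subst: {-} | 4 pending]
  clash: Bool vs (Bool -> a)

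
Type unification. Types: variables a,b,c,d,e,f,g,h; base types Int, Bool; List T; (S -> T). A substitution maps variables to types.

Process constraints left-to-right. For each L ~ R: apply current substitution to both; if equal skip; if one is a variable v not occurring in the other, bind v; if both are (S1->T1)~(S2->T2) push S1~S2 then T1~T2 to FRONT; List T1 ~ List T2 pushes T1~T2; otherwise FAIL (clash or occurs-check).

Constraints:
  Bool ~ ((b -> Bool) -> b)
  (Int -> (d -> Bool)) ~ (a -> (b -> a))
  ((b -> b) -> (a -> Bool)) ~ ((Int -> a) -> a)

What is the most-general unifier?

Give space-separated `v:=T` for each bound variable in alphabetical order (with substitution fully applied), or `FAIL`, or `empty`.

step 1: unify Bool ~ ((b -> Bool) -> b)  [subst: {-} | 2 pending]
  clash: Bool vs ((b -> Bool) -> b)

Answer: FAIL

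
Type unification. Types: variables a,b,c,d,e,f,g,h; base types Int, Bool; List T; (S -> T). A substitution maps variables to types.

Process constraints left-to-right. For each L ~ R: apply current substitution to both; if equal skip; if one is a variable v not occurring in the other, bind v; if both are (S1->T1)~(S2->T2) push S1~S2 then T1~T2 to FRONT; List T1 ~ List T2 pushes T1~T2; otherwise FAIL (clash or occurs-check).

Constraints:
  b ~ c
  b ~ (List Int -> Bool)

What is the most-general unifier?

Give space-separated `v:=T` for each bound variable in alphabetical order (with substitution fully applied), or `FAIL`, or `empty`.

Answer: b:=(List Int -> Bool) c:=(List Int -> Bool)

Derivation:
step 1: unify b ~ c  [subst: {-} | 1 pending]
  bind b := c
step 2: unify c ~ (List Int -> Bool)  [subst: {b:=c} | 0 pending]
  bind c := (List Int -> Bool)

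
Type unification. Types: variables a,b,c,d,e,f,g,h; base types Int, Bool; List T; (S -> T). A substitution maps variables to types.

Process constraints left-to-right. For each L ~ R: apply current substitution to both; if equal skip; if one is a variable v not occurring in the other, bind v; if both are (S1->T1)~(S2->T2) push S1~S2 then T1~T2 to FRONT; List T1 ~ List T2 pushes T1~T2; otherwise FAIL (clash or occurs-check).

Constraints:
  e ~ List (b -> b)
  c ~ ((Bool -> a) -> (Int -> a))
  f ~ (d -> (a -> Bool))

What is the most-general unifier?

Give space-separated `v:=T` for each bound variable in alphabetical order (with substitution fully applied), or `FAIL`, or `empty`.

step 1: unify e ~ List (b -> b)  [subst: {-} | 2 pending]
  bind e := List (b -> b)
step 2: unify c ~ ((Bool -> a) -> (Int -> a))  [subst: {e:=List (b -> b)} | 1 pending]
  bind c := ((Bool -> a) -> (Int -> a))
step 3: unify f ~ (d -> (a -> Bool))  [subst: {e:=List (b -> b), c:=((Bool -> a) -> (Int -> a))} | 0 pending]
  bind f := (d -> (a -> Bool))

Answer: c:=((Bool -> a) -> (Int -> a)) e:=List (b -> b) f:=(d -> (a -> Bool))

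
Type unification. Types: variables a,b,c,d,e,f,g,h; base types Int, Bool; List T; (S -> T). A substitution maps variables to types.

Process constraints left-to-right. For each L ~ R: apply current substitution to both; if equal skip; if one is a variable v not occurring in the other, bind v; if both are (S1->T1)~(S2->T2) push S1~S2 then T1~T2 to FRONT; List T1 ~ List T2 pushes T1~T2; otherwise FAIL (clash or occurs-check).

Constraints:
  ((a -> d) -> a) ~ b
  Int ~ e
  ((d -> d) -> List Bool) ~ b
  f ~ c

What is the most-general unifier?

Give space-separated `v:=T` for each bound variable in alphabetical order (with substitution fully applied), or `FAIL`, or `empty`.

step 1: unify ((a -> d) -> a) ~ b  [subst: {-} | 3 pending]
  bind b := ((a -> d) -> a)
step 2: unify Int ~ e  [subst: {b:=((a -> d) -> a)} | 2 pending]
  bind e := Int
step 3: unify ((d -> d) -> List Bool) ~ ((a -> d) -> a)  [subst: {b:=((a -> d) -> a), e:=Int} | 1 pending]
  -> decompose arrow: push (d -> d)~(a -> d), List Bool~a
step 4: unify (d -> d) ~ (a -> d)  [subst: {b:=((a -> d) -> a), e:=Int} | 2 pending]
  -> decompose arrow: push d~a, d~d
step 5: unify d ~ a  [subst: {b:=((a -> d) -> a), e:=Int} | 3 pending]
  bind d := a
step 6: unify a ~ a  [subst: {b:=((a -> d) -> a), e:=Int, d:=a} | 2 pending]
  -> identical, skip
step 7: unify List Bool ~ a  [subst: {b:=((a -> d) -> a), e:=Int, d:=a} | 1 pending]
  bind a := List Bool
step 8: unify f ~ c  [subst: {b:=((a -> d) -> a), e:=Int, d:=a, a:=List Bool} | 0 pending]
  bind f := c

Answer: a:=List Bool b:=((List Bool -> List Bool) -> List Bool) d:=List Bool e:=Int f:=c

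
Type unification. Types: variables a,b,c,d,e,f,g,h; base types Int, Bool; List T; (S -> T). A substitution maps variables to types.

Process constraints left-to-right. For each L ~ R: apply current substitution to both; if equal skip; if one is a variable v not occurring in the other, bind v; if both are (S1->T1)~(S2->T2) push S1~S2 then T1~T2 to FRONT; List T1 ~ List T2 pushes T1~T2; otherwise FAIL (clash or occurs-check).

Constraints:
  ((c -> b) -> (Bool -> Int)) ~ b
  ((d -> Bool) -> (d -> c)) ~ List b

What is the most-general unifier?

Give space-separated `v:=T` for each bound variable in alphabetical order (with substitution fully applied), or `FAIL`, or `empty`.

Answer: FAIL

Derivation:
step 1: unify ((c -> b) -> (Bool -> Int)) ~ b  [subst: {-} | 1 pending]
  occurs-check fail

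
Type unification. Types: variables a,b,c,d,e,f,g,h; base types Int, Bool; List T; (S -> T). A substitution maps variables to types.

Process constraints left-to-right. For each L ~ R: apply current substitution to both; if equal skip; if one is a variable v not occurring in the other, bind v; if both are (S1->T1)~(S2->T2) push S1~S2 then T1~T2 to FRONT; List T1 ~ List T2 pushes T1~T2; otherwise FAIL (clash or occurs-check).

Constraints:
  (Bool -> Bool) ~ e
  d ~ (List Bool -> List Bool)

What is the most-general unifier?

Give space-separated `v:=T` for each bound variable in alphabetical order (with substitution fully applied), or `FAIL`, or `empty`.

Answer: d:=(List Bool -> List Bool) e:=(Bool -> Bool)

Derivation:
step 1: unify (Bool -> Bool) ~ e  [subst: {-} | 1 pending]
  bind e := (Bool -> Bool)
step 2: unify d ~ (List Bool -> List Bool)  [subst: {e:=(Bool -> Bool)} | 0 pending]
  bind d := (List Bool -> List Bool)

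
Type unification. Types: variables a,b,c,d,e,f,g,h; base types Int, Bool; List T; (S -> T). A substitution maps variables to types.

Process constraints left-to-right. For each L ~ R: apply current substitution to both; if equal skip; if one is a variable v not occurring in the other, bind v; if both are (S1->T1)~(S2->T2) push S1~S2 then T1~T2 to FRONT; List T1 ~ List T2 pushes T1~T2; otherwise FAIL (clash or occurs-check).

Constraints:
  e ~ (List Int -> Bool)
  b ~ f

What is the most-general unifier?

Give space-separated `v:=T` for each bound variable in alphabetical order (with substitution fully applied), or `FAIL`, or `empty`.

step 1: unify e ~ (List Int -> Bool)  [subst: {-} | 1 pending]
  bind e := (List Int -> Bool)
step 2: unify b ~ f  [subst: {e:=(List Int -> Bool)} | 0 pending]
  bind b := f

Answer: b:=f e:=(List Int -> Bool)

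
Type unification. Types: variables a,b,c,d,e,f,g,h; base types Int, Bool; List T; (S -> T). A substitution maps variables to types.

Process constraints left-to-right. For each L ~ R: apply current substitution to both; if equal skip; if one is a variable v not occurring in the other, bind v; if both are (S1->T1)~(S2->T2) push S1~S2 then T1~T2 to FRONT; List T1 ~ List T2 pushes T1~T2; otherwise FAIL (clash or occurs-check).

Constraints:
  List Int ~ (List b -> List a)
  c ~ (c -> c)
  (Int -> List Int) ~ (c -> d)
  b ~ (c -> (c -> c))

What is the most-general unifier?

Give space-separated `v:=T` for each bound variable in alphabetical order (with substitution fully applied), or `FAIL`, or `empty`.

step 1: unify List Int ~ (List b -> List a)  [subst: {-} | 3 pending]
  clash: List Int vs (List b -> List a)

Answer: FAIL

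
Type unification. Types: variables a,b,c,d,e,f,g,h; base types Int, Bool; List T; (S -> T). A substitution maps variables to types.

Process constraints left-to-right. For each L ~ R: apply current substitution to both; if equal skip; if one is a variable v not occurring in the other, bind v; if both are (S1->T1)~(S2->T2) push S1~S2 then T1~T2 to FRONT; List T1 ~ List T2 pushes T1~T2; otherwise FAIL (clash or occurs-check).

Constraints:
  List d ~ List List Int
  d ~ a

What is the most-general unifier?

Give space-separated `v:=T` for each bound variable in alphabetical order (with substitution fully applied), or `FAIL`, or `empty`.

step 1: unify List d ~ List List Int  [subst: {-} | 1 pending]
  -> decompose List: push d~List Int
step 2: unify d ~ List Int  [subst: {-} | 1 pending]
  bind d := List Int
step 3: unify List Int ~ a  [subst: {d:=List Int} | 0 pending]
  bind a := List Int

Answer: a:=List Int d:=List Int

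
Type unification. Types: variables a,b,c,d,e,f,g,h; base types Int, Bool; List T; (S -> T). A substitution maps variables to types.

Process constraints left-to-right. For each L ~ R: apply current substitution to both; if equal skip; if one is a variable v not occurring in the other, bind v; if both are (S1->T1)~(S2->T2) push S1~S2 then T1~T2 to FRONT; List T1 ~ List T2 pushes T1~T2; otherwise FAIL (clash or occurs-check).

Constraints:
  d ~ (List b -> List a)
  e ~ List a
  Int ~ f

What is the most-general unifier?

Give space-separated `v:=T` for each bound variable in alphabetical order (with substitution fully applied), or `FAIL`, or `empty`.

Answer: d:=(List b -> List a) e:=List a f:=Int

Derivation:
step 1: unify d ~ (List b -> List a)  [subst: {-} | 2 pending]
  bind d := (List b -> List a)
step 2: unify e ~ List a  [subst: {d:=(List b -> List a)} | 1 pending]
  bind e := List a
step 3: unify Int ~ f  [subst: {d:=(List b -> List a), e:=List a} | 0 pending]
  bind f := Int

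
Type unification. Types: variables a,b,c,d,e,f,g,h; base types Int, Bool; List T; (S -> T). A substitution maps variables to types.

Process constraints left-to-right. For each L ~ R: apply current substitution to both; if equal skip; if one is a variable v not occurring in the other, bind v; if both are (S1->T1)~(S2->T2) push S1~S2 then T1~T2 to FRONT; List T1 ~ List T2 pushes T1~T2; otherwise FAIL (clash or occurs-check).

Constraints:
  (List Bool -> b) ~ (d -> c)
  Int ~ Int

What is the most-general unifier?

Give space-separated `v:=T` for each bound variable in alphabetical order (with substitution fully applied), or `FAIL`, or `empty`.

step 1: unify (List Bool -> b) ~ (d -> c)  [subst: {-} | 1 pending]
  -> decompose arrow: push List Bool~d, b~c
step 2: unify List Bool ~ d  [subst: {-} | 2 pending]
  bind d := List Bool
step 3: unify b ~ c  [subst: {d:=List Bool} | 1 pending]
  bind b := c
step 4: unify Int ~ Int  [subst: {d:=List Bool, b:=c} | 0 pending]
  -> identical, skip

Answer: b:=c d:=List Bool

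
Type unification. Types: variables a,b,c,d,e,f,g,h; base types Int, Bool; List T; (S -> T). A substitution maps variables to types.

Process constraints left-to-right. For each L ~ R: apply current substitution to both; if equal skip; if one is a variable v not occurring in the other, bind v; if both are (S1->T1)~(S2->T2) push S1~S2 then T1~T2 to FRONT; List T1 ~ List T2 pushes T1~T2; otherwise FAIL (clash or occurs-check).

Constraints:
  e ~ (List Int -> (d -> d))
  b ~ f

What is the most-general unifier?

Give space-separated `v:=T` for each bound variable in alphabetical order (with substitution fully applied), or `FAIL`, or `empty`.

step 1: unify e ~ (List Int -> (d -> d))  [subst: {-} | 1 pending]
  bind e := (List Int -> (d -> d))
step 2: unify b ~ f  [subst: {e:=(List Int -> (d -> d))} | 0 pending]
  bind b := f

Answer: b:=f e:=(List Int -> (d -> d))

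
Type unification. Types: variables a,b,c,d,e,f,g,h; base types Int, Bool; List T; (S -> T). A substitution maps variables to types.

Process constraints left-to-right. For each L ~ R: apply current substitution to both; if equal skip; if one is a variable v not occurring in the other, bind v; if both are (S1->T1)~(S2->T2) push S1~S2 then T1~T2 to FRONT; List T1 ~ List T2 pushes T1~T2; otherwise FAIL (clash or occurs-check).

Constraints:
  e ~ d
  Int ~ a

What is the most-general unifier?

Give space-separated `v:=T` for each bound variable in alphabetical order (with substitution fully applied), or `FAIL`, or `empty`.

Answer: a:=Int e:=d

Derivation:
step 1: unify e ~ d  [subst: {-} | 1 pending]
  bind e := d
step 2: unify Int ~ a  [subst: {e:=d} | 0 pending]
  bind a := Int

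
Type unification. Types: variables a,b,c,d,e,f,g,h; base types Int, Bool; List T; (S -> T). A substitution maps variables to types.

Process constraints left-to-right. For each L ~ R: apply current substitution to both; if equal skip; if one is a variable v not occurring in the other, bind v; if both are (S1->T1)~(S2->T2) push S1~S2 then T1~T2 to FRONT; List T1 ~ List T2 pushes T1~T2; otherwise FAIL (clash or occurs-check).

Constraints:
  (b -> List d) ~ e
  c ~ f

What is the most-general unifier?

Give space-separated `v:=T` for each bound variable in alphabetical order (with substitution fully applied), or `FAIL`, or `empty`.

Answer: c:=f e:=(b -> List d)

Derivation:
step 1: unify (b -> List d) ~ e  [subst: {-} | 1 pending]
  bind e := (b -> List d)
step 2: unify c ~ f  [subst: {e:=(b -> List d)} | 0 pending]
  bind c := f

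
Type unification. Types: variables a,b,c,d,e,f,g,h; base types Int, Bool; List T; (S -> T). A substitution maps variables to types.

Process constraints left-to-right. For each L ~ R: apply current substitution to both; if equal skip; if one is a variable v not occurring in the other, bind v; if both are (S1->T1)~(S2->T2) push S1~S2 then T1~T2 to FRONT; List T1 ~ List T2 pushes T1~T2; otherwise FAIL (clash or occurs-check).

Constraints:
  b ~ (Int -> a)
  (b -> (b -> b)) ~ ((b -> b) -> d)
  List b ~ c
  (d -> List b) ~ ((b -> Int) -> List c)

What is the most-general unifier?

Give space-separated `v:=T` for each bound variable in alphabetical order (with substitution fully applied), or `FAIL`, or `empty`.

step 1: unify b ~ (Int -> a)  [subst: {-} | 3 pending]
  bind b := (Int -> a)
step 2: unify ((Int -> a) -> ((Int -> a) -> (Int -> a))) ~ (((Int -> a) -> (Int -> a)) -> d)  [subst: {b:=(Int -> a)} | 2 pending]
  -> decompose arrow: push (Int -> a)~((Int -> a) -> (Int -> a)), ((Int -> a) -> (Int -> a))~d
step 3: unify (Int -> a) ~ ((Int -> a) -> (Int -> a))  [subst: {b:=(Int -> a)} | 3 pending]
  -> decompose arrow: push Int~(Int -> a), a~(Int -> a)
step 4: unify Int ~ (Int -> a)  [subst: {b:=(Int -> a)} | 4 pending]
  clash: Int vs (Int -> a)

Answer: FAIL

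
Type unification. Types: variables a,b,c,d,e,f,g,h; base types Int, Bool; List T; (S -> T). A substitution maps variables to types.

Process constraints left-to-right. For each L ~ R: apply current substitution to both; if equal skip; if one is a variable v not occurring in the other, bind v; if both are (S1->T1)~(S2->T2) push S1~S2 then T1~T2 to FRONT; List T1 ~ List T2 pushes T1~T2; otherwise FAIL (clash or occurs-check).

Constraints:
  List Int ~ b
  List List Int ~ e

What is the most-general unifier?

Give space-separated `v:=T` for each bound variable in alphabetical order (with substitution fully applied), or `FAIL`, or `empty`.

Answer: b:=List Int e:=List List Int

Derivation:
step 1: unify List Int ~ b  [subst: {-} | 1 pending]
  bind b := List Int
step 2: unify List List Int ~ e  [subst: {b:=List Int} | 0 pending]
  bind e := List List Int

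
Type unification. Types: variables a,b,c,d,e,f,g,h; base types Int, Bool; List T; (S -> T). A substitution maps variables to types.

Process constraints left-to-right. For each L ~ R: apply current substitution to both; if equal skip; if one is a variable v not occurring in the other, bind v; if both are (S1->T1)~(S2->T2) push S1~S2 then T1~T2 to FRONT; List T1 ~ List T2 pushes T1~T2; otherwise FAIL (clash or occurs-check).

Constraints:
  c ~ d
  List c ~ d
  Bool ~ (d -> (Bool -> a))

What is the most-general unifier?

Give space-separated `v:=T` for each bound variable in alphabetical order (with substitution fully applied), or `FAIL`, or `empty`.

step 1: unify c ~ d  [subst: {-} | 2 pending]
  bind c := d
step 2: unify List d ~ d  [subst: {c:=d} | 1 pending]
  occurs-check fail

Answer: FAIL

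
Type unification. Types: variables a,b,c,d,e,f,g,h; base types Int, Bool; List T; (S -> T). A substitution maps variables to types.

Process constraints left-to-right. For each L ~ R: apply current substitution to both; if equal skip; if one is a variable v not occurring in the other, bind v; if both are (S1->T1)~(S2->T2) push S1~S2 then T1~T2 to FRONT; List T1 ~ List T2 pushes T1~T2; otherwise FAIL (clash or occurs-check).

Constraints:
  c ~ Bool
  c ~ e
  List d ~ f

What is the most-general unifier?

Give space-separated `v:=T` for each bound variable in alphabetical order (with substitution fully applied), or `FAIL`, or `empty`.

step 1: unify c ~ Bool  [subst: {-} | 2 pending]
  bind c := Bool
step 2: unify Bool ~ e  [subst: {c:=Bool} | 1 pending]
  bind e := Bool
step 3: unify List d ~ f  [subst: {c:=Bool, e:=Bool} | 0 pending]
  bind f := List d

Answer: c:=Bool e:=Bool f:=List d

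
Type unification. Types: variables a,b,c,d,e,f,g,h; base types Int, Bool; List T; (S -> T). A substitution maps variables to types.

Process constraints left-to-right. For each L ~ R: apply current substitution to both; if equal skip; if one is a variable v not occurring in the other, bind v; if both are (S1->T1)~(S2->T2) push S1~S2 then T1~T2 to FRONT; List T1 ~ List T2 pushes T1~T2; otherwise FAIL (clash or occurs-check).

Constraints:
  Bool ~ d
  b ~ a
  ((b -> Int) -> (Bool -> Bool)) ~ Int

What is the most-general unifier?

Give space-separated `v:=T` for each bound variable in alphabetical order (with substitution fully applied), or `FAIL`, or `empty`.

Answer: FAIL

Derivation:
step 1: unify Bool ~ d  [subst: {-} | 2 pending]
  bind d := Bool
step 2: unify b ~ a  [subst: {d:=Bool} | 1 pending]
  bind b := a
step 3: unify ((a -> Int) -> (Bool -> Bool)) ~ Int  [subst: {d:=Bool, b:=a} | 0 pending]
  clash: ((a -> Int) -> (Bool -> Bool)) vs Int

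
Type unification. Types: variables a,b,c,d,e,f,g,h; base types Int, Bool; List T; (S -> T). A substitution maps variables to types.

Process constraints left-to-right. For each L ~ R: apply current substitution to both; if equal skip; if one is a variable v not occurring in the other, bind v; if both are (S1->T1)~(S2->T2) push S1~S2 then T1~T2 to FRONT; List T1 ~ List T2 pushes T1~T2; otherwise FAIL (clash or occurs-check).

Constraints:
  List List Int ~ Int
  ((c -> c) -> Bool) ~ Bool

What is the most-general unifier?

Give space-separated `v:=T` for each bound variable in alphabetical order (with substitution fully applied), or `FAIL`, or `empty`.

step 1: unify List List Int ~ Int  [subst: {-} | 1 pending]
  clash: List List Int vs Int

Answer: FAIL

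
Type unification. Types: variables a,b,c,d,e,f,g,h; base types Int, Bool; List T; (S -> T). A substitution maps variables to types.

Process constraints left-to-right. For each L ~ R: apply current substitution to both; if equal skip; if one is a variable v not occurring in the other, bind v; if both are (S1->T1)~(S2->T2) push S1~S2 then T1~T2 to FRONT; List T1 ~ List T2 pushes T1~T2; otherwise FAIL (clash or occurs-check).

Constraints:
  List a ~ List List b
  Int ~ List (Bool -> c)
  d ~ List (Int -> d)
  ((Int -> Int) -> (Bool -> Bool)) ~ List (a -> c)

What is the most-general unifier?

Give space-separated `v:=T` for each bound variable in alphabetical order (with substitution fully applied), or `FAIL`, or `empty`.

Answer: FAIL

Derivation:
step 1: unify List a ~ List List b  [subst: {-} | 3 pending]
  -> decompose List: push a~List b
step 2: unify a ~ List b  [subst: {-} | 3 pending]
  bind a := List b
step 3: unify Int ~ List (Bool -> c)  [subst: {a:=List b} | 2 pending]
  clash: Int vs List (Bool -> c)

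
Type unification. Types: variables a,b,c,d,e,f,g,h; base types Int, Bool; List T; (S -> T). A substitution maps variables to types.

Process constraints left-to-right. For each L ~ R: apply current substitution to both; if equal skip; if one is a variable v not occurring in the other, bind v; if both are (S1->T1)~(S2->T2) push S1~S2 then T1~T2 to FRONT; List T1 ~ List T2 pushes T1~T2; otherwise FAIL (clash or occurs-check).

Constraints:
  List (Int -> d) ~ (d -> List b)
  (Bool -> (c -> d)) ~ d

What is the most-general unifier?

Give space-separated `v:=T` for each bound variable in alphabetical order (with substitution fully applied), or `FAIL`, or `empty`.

Answer: FAIL

Derivation:
step 1: unify List (Int -> d) ~ (d -> List b)  [subst: {-} | 1 pending]
  clash: List (Int -> d) vs (d -> List b)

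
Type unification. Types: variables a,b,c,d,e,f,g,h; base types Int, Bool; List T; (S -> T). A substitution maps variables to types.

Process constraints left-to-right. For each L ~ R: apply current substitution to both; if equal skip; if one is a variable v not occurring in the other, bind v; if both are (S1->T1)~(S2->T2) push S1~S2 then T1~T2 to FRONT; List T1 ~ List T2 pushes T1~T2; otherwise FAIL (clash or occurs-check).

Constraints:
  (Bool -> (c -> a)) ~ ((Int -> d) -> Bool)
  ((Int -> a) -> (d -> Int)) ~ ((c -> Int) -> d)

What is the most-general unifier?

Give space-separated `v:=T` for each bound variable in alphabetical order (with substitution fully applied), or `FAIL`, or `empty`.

Answer: FAIL

Derivation:
step 1: unify (Bool -> (c -> a)) ~ ((Int -> d) -> Bool)  [subst: {-} | 1 pending]
  -> decompose arrow: push Bool~(Int -> d), (c -> a)~Bool
step 2: unify Bool ~ (Int -> d)  [subst: {-} | 2 pending]
  clash: Bool vs (Int -> d)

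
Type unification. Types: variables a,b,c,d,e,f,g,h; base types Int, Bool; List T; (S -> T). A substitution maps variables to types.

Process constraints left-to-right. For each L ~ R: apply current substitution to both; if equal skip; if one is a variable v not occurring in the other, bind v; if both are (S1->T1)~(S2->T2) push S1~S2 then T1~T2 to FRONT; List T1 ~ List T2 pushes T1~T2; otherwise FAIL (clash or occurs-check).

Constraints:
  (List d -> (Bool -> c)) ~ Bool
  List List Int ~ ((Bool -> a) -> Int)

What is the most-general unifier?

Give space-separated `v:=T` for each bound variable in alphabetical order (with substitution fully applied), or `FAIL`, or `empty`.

step 1: unify (List d -> (Bool -> c)) ~ Bool  [subst: {-} | 1 pending]
  clash: (List d -> (Bool -> c)) vs Bool

Answer: FAIL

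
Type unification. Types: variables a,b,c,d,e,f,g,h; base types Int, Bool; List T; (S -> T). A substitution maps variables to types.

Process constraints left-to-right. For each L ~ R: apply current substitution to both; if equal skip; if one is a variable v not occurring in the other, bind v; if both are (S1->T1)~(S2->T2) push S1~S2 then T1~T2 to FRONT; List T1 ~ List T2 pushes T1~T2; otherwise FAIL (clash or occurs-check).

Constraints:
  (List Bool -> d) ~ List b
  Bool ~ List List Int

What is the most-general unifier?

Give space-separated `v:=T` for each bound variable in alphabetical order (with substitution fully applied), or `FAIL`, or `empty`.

Answer: FAIL

Derivation:
step 1: unify (List Bool -> d) ~ List b  [subst: {-} | 1 pending]
  clash: (List Bool -> d) vs List b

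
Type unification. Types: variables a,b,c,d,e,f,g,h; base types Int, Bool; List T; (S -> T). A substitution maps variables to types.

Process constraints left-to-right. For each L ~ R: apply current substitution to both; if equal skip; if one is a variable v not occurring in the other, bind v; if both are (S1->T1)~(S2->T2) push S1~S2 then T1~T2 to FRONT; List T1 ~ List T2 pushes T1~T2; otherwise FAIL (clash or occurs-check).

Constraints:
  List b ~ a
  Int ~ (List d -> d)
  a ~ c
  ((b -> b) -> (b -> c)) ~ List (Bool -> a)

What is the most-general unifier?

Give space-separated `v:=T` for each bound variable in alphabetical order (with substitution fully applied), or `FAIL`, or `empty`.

step 1: unify List b ~ a  [subst: {-} | 3 pending]
  bind a := List b
step 2: unify Int ~ (List d -> d)  [subst: {a:=List b} | 2 pending]
  clash: Int vs (List d -> d)

Answer: FAIL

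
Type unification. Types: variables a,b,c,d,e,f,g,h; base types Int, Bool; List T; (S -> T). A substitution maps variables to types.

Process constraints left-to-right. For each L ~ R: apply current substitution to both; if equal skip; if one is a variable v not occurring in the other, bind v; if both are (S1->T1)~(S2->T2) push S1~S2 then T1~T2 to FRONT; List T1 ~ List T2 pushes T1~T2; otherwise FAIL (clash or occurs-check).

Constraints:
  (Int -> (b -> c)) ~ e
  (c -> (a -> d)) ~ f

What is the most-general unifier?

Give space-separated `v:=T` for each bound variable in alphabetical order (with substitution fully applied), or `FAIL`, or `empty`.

Answer: e:=(Int -> (b -> c)) f:=(c -> (a -> d))

Derivation:
step 1: unify (Int -> (b -> c)) ~ e  [subst: {-} | 1 pending]
  bind e := (Int -> (b -> c))
step 2: unify (c -> (a -> d)) ~ f  [subst: {e:=(Int -> (b -> c))} | 0 pending]
  bind f := (c -> (a -> d))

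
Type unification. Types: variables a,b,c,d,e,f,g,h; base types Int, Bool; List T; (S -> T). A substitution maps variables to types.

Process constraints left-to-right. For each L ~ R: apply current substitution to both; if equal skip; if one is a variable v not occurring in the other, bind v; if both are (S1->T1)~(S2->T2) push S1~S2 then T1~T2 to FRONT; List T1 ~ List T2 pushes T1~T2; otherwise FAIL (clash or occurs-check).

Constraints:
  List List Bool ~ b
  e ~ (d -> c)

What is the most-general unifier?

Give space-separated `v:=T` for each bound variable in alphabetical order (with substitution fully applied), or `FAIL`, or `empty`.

Answer: b:=List List Bool e:=(d -> c)

Derivation:
step 1: unify List List Bool ~ b  [subst: {-} | 1 pending]
  bind b := List List Bool
step 2: unify e ~ (d -> c)  [subst: {b:=List List Bool} | 0 pending]
  bind e := (d -> c)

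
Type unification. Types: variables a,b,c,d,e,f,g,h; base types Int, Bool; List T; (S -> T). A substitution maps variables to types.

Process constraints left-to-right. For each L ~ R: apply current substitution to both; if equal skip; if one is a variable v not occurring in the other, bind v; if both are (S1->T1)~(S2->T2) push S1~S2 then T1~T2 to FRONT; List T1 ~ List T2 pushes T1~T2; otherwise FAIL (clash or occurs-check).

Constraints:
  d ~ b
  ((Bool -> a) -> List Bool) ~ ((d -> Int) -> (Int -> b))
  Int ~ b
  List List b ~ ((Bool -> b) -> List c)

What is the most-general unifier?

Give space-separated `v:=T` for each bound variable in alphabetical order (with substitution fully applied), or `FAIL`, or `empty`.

Answer: FAIL

Derivation:
step 1: unify d ~ b  [subst: {-} | 3 pending]
  bind d := b
step 2: unify ((Bool -> a) -> List Bool) ~ ((b -> Int) -> (Int -> b))  [subst: {d:=b} | 2 pending]
  -> decompose arrow: push (Bool -> a)~(b -> Int), List Bool~(Int -> b)
step 3: unify (Bool -> a) ~ (b -> Int)  [subst: {d:=b} | 3 pending]
  -> decompose arrow: push Bool~b, a~Int
step 4: unify Bool ~ b  [subst: {d:=b} | 4 pending]
  bind b := Bool
step 5: unify a ~ Int  [subst: {d:=b, b:=Bool} | 3 pending]
  bind a := Int
step 6: unify List Bool ~ (Int -> Bool)  [subst: {d:=b, b:=Bool, a:=Int} | 2 pending]
  clash: List Bool vs (Int -> Bool)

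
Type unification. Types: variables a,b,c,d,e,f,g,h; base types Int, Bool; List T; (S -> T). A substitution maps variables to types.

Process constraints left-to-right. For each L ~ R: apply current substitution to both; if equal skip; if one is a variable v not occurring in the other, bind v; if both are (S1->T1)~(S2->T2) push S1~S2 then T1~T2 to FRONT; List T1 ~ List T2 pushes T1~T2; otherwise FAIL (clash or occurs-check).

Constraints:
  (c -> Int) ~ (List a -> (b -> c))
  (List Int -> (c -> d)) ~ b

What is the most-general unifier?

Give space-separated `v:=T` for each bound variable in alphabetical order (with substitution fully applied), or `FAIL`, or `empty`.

Answer: FAIL

Derivation:
step 1: unify (c -> Int) ~ (List a -> (b -> c))  [subst: {-} | 1 pending]
  -> decompose arrow: push c~List a, Int~(b -> c)
step 2: unify c ~ List a  [subst: {-} | 2 pending]
  bind c := List a
step 3: unify Int ~ (b -> List a)  [subst: {c:=List a} | 1 pending]
  clash: Int vs (b -> List a)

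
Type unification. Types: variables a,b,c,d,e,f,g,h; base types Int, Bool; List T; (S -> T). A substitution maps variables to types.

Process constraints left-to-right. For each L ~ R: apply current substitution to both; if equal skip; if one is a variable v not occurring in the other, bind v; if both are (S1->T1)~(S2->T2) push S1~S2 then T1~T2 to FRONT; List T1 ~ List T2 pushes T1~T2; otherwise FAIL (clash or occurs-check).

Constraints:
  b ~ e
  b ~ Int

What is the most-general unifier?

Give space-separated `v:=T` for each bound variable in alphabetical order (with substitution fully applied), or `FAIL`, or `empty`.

step 1: unify b ~ e  [subst: {-} | 1 pending]
  bind b := e
step 2: unify e ~ Int  [subst: {b:=e} | 0 pending]
  bind e := Int

Answer: b:=Int e:=Int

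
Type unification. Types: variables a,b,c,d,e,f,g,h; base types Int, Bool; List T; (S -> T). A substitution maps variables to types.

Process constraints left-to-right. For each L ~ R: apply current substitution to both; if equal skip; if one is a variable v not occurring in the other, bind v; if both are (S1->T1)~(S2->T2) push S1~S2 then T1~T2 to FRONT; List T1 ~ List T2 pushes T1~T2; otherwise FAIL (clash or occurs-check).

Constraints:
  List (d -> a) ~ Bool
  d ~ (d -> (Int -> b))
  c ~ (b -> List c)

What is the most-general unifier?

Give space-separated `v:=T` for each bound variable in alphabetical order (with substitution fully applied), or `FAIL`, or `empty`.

Answer: FAIL

Derivation:
step 1: unify List (d -> a) ~ Bool  [subst: {-} | 2 pending]
  clash: List (d -> a) vs Bool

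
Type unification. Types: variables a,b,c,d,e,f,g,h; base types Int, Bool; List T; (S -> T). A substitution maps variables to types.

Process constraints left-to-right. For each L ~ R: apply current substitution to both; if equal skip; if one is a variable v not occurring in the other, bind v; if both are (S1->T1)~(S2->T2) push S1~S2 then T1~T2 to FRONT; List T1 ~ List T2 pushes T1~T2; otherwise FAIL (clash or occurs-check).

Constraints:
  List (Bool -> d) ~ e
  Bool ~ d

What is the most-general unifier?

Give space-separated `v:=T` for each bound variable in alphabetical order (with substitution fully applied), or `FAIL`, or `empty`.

step 1: unify List (Bool -> d) ~ e  [subst: {-} | 1 pending]
  bind e := List (Bool -> d)
step 2: unify Bool ~ d  [subst: {e:=List (Bool -> d)} | 0 pending]
  bind d := Bool

Answer: d:=Bool e:=List (Bool -> Bool)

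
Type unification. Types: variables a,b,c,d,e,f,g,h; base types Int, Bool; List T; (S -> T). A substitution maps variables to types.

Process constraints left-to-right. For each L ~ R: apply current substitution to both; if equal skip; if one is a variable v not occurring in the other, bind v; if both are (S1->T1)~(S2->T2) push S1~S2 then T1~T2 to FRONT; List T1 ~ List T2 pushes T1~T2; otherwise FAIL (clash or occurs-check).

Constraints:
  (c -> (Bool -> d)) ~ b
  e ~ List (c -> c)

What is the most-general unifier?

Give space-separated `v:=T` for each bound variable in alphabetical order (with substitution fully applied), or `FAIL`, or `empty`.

step 1: unify (c -> (Bool -> d)) ~ b  [subst: {-} | 1 pending]
  bind b := (c -> (Bool -> d))
step 2: unify e ~ List (c -> c)  [subst: {b:=(c -> (Bool -> d))} | 0 pending]
  bind e := List (c -> c)

Answer: b:=(c -> (Bool -> d)) e:=List (c -> c)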